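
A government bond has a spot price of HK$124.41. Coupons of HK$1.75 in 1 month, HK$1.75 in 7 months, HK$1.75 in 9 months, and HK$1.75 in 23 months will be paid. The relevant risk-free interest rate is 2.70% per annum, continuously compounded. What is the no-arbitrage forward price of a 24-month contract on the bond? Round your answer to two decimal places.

HK$124.09

PV(coupons) I = 1.75·e^(−0.0270·1/12) + 1.75·e^(−0.0270·7/12) + 1.75·e^(−0.0270·9/12) + 1.75·e^(−0.0270·23/12)
I = 1.7461 + 1.7227 + 1.7149 + 1.6617 = 6.8454
F = (S − I)·e^(rT) = (124.41 − 6.8454) · e^(0.0270·24/12)
= 117.5646 · e^0.054000 = 117.5646 × 1.055485 = HK$124.09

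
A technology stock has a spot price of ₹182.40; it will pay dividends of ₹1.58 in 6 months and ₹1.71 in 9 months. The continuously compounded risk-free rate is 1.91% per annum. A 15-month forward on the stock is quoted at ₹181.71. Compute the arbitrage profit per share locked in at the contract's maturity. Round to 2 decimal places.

₹1.77 per share

PV(dividends) I = 1.58·e^(−0.0191·6/12) + 1.71·e^(−0.0191·9/12) = 3.2507
Fair forward F* = (S − I)·e^(rT) = (182.40 − 3.2507)·e^0.023875 = 179.1493 × 1.024162 = 183.4779
Market ₹181.71 < fair 183.4779: forward underpriced → reverse cash-and-carry (short the stock, invest proceeds at r, pay the dividends, go long the forward).
Profit at T = |F_mkt − F*| = |181.71 − 183.4779| = ₹1.77 per share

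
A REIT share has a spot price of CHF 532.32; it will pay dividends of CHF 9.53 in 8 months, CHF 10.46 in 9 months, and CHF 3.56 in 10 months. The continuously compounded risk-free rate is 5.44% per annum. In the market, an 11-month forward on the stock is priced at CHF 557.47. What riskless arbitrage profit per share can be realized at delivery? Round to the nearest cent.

PV(dividends) I = 9.53·e^(−0.0544·8/12) + 10.46·e^(−0.0544·9/12) + 3.56·e^(−0.0544·10/12) = 22.6346
Fair forward F* = (S − I)·e^(rT) = (532.32 − 22.6346)·e^0.049867 = 509.6854 × 1.051131 = 535.7461
Market CHF 557.47 > fair 535.7461: forward overpriced → cash-and-carry (borrow at r, buy the stock and collect the dividends, short the forward).
Profit at T = |F_mkt − F*| = |557.47 − 535.7461| = CHF 21.72 per share

CHF 21.72 per share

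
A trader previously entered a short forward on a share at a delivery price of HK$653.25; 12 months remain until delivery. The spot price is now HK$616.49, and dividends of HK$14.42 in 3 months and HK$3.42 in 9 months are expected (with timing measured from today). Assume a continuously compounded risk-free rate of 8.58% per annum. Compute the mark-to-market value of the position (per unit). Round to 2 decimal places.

PV(remaining dividends) I = 14.42·e^(−0.0858·3/12) + 3.42·e^(−0.0858·9/12) = 17.3208
Current forward F = (S − I)·e^(rT) = (616.49 − 17.3208)·e^(0.0858·12/12) = 599.1692 × 1.089588 = 652.8476
Value (long) = (F − K)·e^(−rT) = (652.8476 − 653.25) × 0.917778 = -0.3693
Short position value = −(long value) = HK$0.37

HK$0.37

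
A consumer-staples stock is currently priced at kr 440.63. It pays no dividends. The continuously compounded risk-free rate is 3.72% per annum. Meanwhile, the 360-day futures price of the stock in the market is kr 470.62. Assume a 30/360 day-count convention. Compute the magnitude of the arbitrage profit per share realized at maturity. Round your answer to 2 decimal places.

Fair futures: F* = S·e^(carry·T), with carry = r = 0.0372
F* = 440.63 · e^(0.0372 × 360/360) = 440.63 · e^0.037200 = 440.63 × 1.037901 = kr 457.3303
Market kr 470.62 > fair kr 457.3303: forward overpriced → cash-and-carry (buy spot, short the forward).
At maturity, profit = |F_mkt − F*| = |470.62 − 457.3303| = kr 13.29 per share

kr 13.29 per share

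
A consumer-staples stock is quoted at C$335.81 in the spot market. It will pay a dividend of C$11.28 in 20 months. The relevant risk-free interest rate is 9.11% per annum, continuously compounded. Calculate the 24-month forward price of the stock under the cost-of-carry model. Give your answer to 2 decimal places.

C$391.30

PV(dividends) I = 11.28·e^(−0.0911·20/12)
I = 9.6910
F = (S − I)·e^(rT) = (335.81 − 9.6910) · e^(0.0911·24/12)
= 326.1190 · e^0.182200 = 326.1190 × 1.199854 = C$391.30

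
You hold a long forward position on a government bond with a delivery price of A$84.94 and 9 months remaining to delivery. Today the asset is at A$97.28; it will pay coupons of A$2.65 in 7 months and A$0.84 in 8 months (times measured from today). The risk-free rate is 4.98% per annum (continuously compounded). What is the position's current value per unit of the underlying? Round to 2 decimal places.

A$12.07

PV(remaining coupons) I = 2.65·e^(−0.0498·7/12) + 0.84·e^(−0.0498·8/12) = 3.3867
Current forward F = (S − I)·e^(rT) = (97.28 − 3.3867)·e^(0.0498·9/12) = 93.8933 × 1.038056 = 97.4665
Value (long) = (F − K)·e^(−rT) = (97.4665 − 84.94) × 0.963339 = 12.0673
Value = A$12.07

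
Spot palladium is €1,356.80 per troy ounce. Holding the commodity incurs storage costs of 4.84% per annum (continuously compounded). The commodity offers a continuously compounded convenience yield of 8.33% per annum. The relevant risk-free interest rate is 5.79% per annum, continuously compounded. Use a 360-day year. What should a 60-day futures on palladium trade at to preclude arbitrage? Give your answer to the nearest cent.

Net carry = r + u − y = 0.0579 + 0.0484 − 0.0833 = 0.0230
F = S·e^((r+u−y)T) = 1356.80 · e^(0.0230 × 60/360) = 1356.80 · e^0.00383333
= 1356.80 × 1.00384069 = €1,362.01 per troy ounce

€1,362.01 per troy ounce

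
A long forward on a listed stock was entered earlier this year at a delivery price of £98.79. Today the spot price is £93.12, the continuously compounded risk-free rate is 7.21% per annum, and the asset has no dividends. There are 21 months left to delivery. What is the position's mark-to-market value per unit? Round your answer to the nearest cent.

Current fair forward for the remaining 21 months: F = S·e^(r·T), r = 0.0721
F = 93.12 · e^(0.0721 × 21/12) = 93.12 × 1.134481 = 105.6429
Value of long forward = (F − K)·e^(−rT) = (105.6429 − 98.79) · e^(−0.0721·21/12)
= 6.8529 × 0.881461 = 6.04

£6.04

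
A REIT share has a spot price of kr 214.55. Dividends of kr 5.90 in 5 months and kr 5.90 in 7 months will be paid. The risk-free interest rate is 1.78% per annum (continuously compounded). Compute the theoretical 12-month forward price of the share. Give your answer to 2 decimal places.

PV(dividends) I = 5.90·e^(−0.0178·5/12) + 5.90·e^(−0.0178·7/12)
I = 5.8564 + 5.8391 = 11.6955
F = (S − I)·e^(rT) = (214.55 − 11.6955) · e^(0.0178·12/12)
= 202.8545 · e^0.017800 = 202.8545 × 1.017959 = kr 206.50

kr 206.50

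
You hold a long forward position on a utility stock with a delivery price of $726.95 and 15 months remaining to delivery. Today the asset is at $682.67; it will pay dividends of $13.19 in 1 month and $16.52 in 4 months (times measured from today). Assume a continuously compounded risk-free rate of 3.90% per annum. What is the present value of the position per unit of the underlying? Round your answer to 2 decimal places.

-$39.14

PV(remaining dividends) I = 13.19·e^(−0.0390·1/12) + 16.52·e^(−0.0390·4/12) = 29.4538
Current forward F = (S − I)·e^(rT) = (682.67 − 29.4538)·e^(0.0390·15/12) = 653.2162 × 1.049958 = 685.8496
Value (long) = (F − K)·e^(−rT) = (685.8496 − 726.95) × 0.952419 = -39.1448
Value = -$39.14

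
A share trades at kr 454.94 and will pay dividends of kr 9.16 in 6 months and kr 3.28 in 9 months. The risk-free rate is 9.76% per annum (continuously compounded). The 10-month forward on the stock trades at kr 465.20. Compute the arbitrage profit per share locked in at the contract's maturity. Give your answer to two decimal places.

kr 15.52 per share

PV(dividends) I = 9.16·e^(−0.0976·6/12) + 3.28·e^(−0.0976·9/12) = 11.7722
Fair forward F* = (S − I)·e^(rT) = (454.94 − 11.7722)·e^0.081333 = 443.1678 × 1.084732 = 480.7183
Market kr 465.20 < fair 480.7183: forward underpriced → reverse cash-and-carry (short the stock, invest proceeds at r, pay the dividends, go long the forward).
Profit at T = |F_mkt − F*| = |465.20 − 480.7183| = kr 15.52 per share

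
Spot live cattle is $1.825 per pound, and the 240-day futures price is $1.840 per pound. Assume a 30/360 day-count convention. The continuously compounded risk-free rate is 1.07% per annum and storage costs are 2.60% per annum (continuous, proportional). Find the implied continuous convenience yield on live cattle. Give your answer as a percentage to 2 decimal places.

F = S·e^((r+u−y)T) ⇒ (r+u−y) = ln(F/S)/T
ln(1.840/1.825) = 0.008186; /T ⇒ 0.012279
y = r + u − ln(F/S)/T = 0.0107 + 0.0260 − 0.012279 = 0.024421
y = 2.44%

2.44%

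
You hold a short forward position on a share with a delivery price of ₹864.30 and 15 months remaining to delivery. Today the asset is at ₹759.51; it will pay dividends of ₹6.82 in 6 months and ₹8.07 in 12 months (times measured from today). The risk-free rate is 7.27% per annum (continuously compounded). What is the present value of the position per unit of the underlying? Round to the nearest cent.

PV(remaining dividends) I = 6.82·e^(−0.0727·6/12) + 8.07·e^(−0.0727·12/12) = 14.0807
Current forward F = (S − I)·e^(rT) = (759.51 − 14.0807)·e^(0.0727·15/12) = 745.4293 × 1.095132 = 816.3435
Value (long) = (F − K)·e^(−rT) = (816.3435 − 864.30) × 0.913132 = -43.7906
Short position value = −(long value) = ₹43.79

₹43.79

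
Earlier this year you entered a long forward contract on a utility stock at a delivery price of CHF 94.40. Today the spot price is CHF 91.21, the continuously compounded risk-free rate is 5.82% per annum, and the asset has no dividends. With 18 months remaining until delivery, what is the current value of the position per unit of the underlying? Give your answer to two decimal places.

Current fair forward for the remaining 18 months: F = S·e^(r·T), r = 0.0582
F = 91.21 · e^(0.0582 × 18/12) = 91.21 × 1.091224 = 99.5305
Value of long forward = (F − K)·e^(−rT) = (99.5305 − 94.40) · e^(−0.0582·18/12)
= 5.1305 × 0.916402 = 4.70

CHF 4.70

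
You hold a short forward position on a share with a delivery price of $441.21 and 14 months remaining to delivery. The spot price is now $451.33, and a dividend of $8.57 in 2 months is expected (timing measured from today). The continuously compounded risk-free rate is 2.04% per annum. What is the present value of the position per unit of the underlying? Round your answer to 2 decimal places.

PV(remaining dividends) I = 8.57·e^(−0.0204·2/12) = 8.5409
Current forward F = (S − I)·e^(rT) = (451.33 − 8.5409)·e^(0.0204·14/12) = 442.7891 × 1.024085 = 453.4537
Value (long) = (F − K)·e^(−rT) = (453.4537 − 441.21) × 0.976481 = 11.9557
Short position value = −(long value) = -$11.96

-$11.96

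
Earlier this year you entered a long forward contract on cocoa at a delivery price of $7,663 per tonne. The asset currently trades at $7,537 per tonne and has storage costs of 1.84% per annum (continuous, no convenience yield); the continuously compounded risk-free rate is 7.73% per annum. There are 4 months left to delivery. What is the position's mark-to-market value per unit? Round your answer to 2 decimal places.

$115.30 per tonne

Current fair forward for the remaining 4 months: F = S·e^((r + u)·T), (r + u) = 0.0773 + 0.0184 = 0.0957
F = 7537 · e^(0.0957 × 4/12) = 7537 × 1.03241426 = 7781.3063
Value of long forward = (F − K)·e^(−rT) = (7781.3063 − 7663) · e^(−0.0773·4/12)
= 118.3063 × 0.97456246 = 115.30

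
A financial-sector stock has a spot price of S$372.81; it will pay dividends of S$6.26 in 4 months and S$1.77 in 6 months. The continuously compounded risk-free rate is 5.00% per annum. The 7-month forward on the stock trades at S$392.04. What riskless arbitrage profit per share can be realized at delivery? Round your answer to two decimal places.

PV(dividends) I = 6.26·e^(−0.0500·4/12) + 1.77·e^(−0.0500·6/12) = 7.8828
Fair forward F* = (S − I)·e^(rT) = (372.81 − 7.8828)·e^0.029167 = 364.9272 × 1.029597 = 375.7280
Market S$392.04 > fair 375.7280: forward overpriced → cash-and-carry (borrow at r, buy the stock and collect the dividends, short the forward).
Profit at T = |F_mkt − F*| = |392.04 − 375.7280| = S$16.31 per share

S$16.31 per share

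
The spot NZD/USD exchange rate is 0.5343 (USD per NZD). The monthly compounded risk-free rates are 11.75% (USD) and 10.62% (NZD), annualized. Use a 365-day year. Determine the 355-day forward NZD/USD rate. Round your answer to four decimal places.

0.5401

By covered interest parity, F = S · (1+r_USD/12)^(12T) / (1+r_NZD/12)^(12T)
= 0.5343 × 1.120444 / 1.108310 = 0.5343 × 1.010948
F = 0.5401 USD per NZD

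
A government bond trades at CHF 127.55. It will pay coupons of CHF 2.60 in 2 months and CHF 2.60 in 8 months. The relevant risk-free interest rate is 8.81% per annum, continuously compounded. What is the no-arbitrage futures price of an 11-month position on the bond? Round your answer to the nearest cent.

PV(coupons) I = 2.60·e^(−0.0881·2/12) + 2.60·e^(−0.0881·8/12)
I = 2.5621 + 2.4517 = 5.0138
F = (S − I)·e^(rT) = (127.55 − 5.0138) · e^(0.0881·11/12)
= 122.5362 · e^0.080758 = 122.5362 × 1.084109 = CHF 132.84

CHF 132.84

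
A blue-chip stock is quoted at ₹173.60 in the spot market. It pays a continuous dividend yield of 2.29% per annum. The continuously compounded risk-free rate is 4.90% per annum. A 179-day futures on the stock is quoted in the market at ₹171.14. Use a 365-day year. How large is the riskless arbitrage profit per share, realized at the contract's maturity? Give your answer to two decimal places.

₹4.70 per share

Fair futures: F* = S·e^(carry·T), with carry = (r − q) = 0.0490 − 0.0229 = 0.0261
F* = 173.60 · e^(0.0261 × 179/365) = 173.60 · e^0.012800 = 173.60 × 1.012882 = ₹175.8363
Market ₹171.14 < fair ₹175.8363: forward underpriced → reverse cash-and-carry (short spot, go long the forward).
At maturity, profit = |F_mkt − F*| = |171.14 − 175.8363| = ₹4.70 per share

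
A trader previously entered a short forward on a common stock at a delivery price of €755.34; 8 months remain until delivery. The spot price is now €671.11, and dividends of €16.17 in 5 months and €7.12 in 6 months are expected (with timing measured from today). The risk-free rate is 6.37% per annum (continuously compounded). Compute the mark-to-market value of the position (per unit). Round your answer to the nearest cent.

PV(remaining dividends) I = 16.17·e^(−0.0637·5/12) + 7.12·e^(−0.0637·6/12) = 22.6433
Current forward F = (S − I)·e^(rT) = (671.11 − 22.6433)·e^(0.0637·8/12) = 648.4667 × 1.043381 = 676.5978
Value (long) = (F − K)·e^(−rT) = (676.5978 − 755.34) × 0.958422 = -75.4683
Short position value = −(long value) = €75.47

€75.47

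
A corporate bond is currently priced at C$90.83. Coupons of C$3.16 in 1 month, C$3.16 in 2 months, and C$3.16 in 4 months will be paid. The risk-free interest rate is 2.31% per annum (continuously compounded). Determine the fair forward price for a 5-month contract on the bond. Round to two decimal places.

PV(coupons) I = 3.16·e^(−0.0231·1/12) + 3.16·e^(−0.0231·2/12) + 3.16·e^(−0.0231·4/12)
I = 3.1539 + 3.1479 + 3.1358 = 9.4376
F = (S − I)·e^(rT) = (90.83 − 9.4376) · e^(0.0231·5/12)
= 81.3924 · e^0.009625 = 81.3924 × 1.009671 = C$82.18

C$82.18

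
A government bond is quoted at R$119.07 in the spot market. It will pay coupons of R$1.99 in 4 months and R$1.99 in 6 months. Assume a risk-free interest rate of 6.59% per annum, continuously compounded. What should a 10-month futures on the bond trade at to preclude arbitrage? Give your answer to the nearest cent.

R$121.70

PV(coupons) I = 1.99·e^(−0.0659·4/12) + 1.99·e^(−0.0659·6/12)
I = 1.9468 + 1.9255 = 3.8723
F = (S − I)·e^(rT) = (119.07 − 3.8723) · e^(0.0659·10/12)
= 115.1977 · e^0.054917 = 115.1977 × 1.056453 = R$121.70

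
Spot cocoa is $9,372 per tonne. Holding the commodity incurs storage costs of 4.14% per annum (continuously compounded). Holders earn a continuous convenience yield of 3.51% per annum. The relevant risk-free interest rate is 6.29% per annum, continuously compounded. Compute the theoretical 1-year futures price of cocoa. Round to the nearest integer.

$10,044 per tonne

Net carry = r + u − y = 0.0629 + 0.0414 − 0.0351 = 0.0692
F = S·e^((r+u−y)T) = 9372 · e^(0.0692 × 1) = 9372 · e^0.069200
= 9372 × 1.071651 = $10,044 per tonne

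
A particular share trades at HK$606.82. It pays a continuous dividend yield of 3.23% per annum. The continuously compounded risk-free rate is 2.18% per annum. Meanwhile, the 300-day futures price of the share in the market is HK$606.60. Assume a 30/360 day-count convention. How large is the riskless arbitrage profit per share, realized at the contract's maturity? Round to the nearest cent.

Fair futures: F* = S·e^(carry·T), with carry = (r − q) = 0.0218 − 0.0323 = -0.0105
F* = 606.82 · e^(-0.0105 × 300/360) = 606.82 · e^-0.008750 = 606.82 × 0.991288 = HK$601.5334
Market HK$606.60 > fair HK$601.5334: forward overpriced → cash-and-carry (buy spot, short the forward).
At maturity, profit = |F_mkt − F*| = |606.60 − 601.5334| = HK$5.07 per share

HK$5.07 per share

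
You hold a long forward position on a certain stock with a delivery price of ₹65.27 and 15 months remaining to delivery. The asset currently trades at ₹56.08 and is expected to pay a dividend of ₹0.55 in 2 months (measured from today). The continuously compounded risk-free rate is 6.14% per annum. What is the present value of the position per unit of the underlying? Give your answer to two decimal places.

-₹4.91

PV(remaining dividends) I = 0.55·e^(−0.0614·2/12) = 0.5444
Current forward F = (S − I)·e^(rT) = (56.08 − 0.5444)·e^(0.0614·15/12) = 55.5356 × 1.079772 = 59.9658
Value (long) = (F − K)·e^(−rT) = (59.9658 − 65.27) × 0.926121 = -4.9123
Value = -₹4.91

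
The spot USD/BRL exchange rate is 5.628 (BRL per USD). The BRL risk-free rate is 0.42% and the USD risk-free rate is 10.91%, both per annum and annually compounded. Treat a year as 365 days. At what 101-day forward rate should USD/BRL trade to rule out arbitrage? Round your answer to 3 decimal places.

5.475

By covered interest parity, F = S · (1+r_BRL)^T / (1+r_USD)^T
= 5.628 × 1.001160 / 1.029068 = 5.628 × 0.972880
F = 5.475 BRL per USD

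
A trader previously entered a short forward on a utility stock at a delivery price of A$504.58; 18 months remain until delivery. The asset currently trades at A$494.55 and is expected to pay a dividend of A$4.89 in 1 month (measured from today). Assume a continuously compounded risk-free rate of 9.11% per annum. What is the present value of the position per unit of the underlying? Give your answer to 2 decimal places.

-A$49.56

PV(remaining dividends) I = 4.89·e^(−0.0911·1/12) = 4.8530
Current forward F = (S − I)·e^(rT) = (494.55 − 4.8530)·e^(0.0911·18/12) = 489.6970 × 1.146427 = 561.4019
Value (long) = (F − K)·e^(−rT) = (561.4019 − 504.58) × 0.872275 = 49.5643
Short position value = −(long value) = -A$49.56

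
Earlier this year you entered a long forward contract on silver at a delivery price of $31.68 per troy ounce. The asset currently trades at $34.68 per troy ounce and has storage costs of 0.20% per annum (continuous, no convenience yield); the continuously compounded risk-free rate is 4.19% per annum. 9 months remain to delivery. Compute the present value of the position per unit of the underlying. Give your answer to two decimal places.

$4.03 per troy ounce

Current fair forward for the remaining 9 months: F = S·e^((r + u)·T), (r + u) = 0.0419 + 0.0020 = 0.0439
F = 34.68 · e^(0.0439 × 9/12) = 34.68 × 1.033473 = 35.8408
Value of long forward = (F − K)·e^(−rT) = (35.8408 − 31.68) · e^(−0.0419·9/12)
= 4.1608 × 0.969064 = 4.03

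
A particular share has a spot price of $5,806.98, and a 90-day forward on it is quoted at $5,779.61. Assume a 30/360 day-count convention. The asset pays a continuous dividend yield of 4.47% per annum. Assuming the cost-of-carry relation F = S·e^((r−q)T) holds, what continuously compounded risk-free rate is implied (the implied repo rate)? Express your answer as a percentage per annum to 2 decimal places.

2.58%

From F = S·e^((r−q)T): (r − q) = ln(F/S)/T
ln(5779.61/5806.98) = ln(0.995287) = -0.004724
(r − q) = -0.004724 / (90/360) = -0.018896
r = ln(F/S)/T + q = -0.018896 + 0.0447 = 0.025804
r = 2.58%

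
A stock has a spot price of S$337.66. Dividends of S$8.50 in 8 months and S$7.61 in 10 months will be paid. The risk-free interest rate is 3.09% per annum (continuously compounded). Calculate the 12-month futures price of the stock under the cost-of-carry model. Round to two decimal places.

PV(dividends) I = 8.50·e^(−0.0309·8/12) + 7.61·e^(−0.0309·10/12)
I = 8.3267 + 7.4165 = 15.7432
F = (S − I)·e^(rT) = (337.66 − 15.7432) · e^(0.0309·12/12)
= 321.9168 · e^0.030900 = 321.9168 × 1.031382 = S$332.02

S$332.02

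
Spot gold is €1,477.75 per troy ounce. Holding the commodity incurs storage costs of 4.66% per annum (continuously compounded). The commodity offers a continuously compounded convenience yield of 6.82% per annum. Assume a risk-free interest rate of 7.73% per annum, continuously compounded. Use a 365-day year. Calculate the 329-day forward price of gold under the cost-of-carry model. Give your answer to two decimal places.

Net carry = r + u − y = 0.0773 + 0.0466 − 0.0682 = 0.0557
F = S·e^((r+u−y)T) = 1477.75 · e^(0.0557 × 329/365) = 1477.75 · e^0.05020630
= 1477.75 × 1.05148800 = €1,553.84 per troy ounce

€1,553.84 per troy ounce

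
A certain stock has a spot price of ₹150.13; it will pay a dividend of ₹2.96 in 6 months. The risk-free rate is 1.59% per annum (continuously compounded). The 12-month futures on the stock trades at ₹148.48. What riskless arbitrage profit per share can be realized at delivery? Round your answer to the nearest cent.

₹1.07 per share

PV(dividends) I = 2.96·e^(−0.0159·6/12) = 2.9366
Fair futures F* = (S − I)·e^(rT) = (150.13 − 2.9366)·e^0.015900 = 147.1934 × 1.016027 = 149.5525
Market ₹148.48 < fair 149.5525: forward underpriced → reverse cash-and-carry (short the stock, invest proceeds at r, pay the dividends, go long the forward).
Profit at T = |F_mkt − F*| = |148.48 − 149.5525| = ₹1.07 per share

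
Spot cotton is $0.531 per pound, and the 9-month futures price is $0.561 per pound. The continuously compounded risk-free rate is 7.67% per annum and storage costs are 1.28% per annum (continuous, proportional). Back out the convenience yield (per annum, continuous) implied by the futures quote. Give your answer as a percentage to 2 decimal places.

1.62%

F = S·e^((r+u−y)T) ⇒ (r+u−y) = ln(F/S)/T
ln(0.561/0.531) = 0.054959; /T ⇒ 0.073279
y = r + u − ln(F/S)/T = 0.0767 + 0.0128 − 0.073279 = 0.016221
y = 1.62%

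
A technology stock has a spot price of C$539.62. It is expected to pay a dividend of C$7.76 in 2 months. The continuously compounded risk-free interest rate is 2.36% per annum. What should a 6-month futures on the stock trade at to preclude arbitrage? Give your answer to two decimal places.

C$538.20

PV(dividends) I = 7.76·e^(−0.0236·2/12)
I = 7.7295
F = (S − I)·e^(rT) = (539.62 − 7.7295) · e^(0.0236·6/12)
= 531.8905 · e^0.011800 = 531.8905 × 1.011870 = C$538.20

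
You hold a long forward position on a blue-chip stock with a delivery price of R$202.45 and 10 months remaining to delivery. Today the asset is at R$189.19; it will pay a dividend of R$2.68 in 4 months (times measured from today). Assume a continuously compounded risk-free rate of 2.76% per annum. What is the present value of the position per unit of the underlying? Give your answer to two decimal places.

PV(remaining dividends) I = 2.68·e^(−0.0276·4/12) = 2.6555
Current forward F = (S − I)·e^(rT) = (189.19 − 2.6555)·e^(0.0276·10/12) = 186.5345 × 1.023267 = 190.8746
Value (long) = (F − K)·e^(−rT) = (190.8746 − 202.45) × 0.977262 = -11.3122
Value = -R$11.31

-R$11.31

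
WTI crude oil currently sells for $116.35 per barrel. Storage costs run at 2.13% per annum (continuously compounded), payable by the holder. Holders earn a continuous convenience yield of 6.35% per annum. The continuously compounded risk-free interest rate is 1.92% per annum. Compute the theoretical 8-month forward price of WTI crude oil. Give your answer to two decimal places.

$114.58 per barrel

Net carry = r + u − y = 0.0192 + 0.0213 − 0.0635 = -0.0230
F = S·e^((r+u−y)T) = 116.35 · e^(-0.0230 × 8/12) = 116.35 · e^-0.015333
= 116.35 × 0.984784 = $114.58 per barrel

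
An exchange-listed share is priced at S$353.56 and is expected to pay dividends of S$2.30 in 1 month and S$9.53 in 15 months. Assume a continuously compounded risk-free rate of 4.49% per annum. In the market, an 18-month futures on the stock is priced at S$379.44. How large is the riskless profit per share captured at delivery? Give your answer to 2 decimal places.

PV(dividends) I = 2.30·e^(−0.0449·1/12) + 9.53·e^(−0.0449·15/12) = 11.3013
Fair futures F* = (S − I)·e^(rT) = (353.56 − 11.3013)·e^0.067350 = 342.2587 × 1.069670 = 366.1039
Market S$379.44 > fair 366.1039: forward overpriced → cash-and-carry (borrow at r, buy the stock and collect the dividends, short the forward).
Profit at T = |F_mkt − F*| = |379.44 − 366.1039| = S$13.34 per share

S$13.34 per share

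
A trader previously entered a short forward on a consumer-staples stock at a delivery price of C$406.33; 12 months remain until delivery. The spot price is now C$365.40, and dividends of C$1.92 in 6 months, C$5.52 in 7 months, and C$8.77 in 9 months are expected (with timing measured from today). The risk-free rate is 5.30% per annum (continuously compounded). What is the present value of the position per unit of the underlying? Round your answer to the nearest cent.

PV(remaining dividends) I = 1.92·e^(−0.0530·6/12) + 5.52·e^(−0.0530·7/12) + 8.77·e^(−0.0530·9/12) = 15.6500
Current forward F = (S − I)·e^(rT) = (365.40 − 15.6500)·e^(0.0530·12/12) = 349.7500 × 1.054430 = 368.7869
Value (long) = (F − K)·e^(−rT) = (368.7869 − 406.33) × 0.948380 = -35.6051
Short position value = −(long value) = C$35.61

C$35.61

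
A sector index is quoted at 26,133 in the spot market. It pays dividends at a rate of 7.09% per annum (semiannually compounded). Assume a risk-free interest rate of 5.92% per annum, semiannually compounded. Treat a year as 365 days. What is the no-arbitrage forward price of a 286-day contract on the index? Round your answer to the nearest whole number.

25,902

F = S · (1+r/2)^(2T) / (1+q/2)^(2T)
= 26133 × 1.046775 / 1.056110 = 26133 × 0.991161
F = 25,902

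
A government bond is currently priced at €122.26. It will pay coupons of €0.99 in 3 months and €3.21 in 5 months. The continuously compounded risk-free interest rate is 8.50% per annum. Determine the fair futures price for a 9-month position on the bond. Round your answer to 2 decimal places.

€125.97

PV(coupons) I = 0.99·e^(−0.0850·3/12) + 3.21·e^(−0.0850·5/12)
I = 0.9692 + 3.0983 = 4.0675
F = (S − I)·e^(rT) = (122.26 − 4.0675) · e^(0.0850·9/12)
= 118.1925 · e^0.063750 = 118.1925 × 1.065826 = €125.97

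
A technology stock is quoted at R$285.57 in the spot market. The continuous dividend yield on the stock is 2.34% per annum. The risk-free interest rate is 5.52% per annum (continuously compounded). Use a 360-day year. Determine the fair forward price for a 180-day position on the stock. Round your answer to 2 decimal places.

R$290.15

F = S·e^((r − q)T) = 285.57 · e^((0.0552 − 0.0234) × 180/360)
= 285.57 · e^0.015900 = 285.57 × 1.016027
F = R$290.15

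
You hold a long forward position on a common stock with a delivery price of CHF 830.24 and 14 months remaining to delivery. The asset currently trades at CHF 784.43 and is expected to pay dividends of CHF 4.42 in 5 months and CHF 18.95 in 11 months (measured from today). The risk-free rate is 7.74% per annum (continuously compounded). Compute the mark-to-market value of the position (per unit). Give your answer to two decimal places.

CHF 3.94

PV(remaining dividends) I = 4.42·e^(−0.0774·5/12) + 18.95·e^(−0.0774·11/12) = 21.9318
Current forward F = (S − I)·e^(rT) = (784.43 − 21.9318)·e^(0.0774·14/12) = 762.4982 × 1.094503 = 834.5566
Value (long) = (F − K)·e^(−rT) = (834.5566 − 830.24) × 0.913657 = 3.9439
Value = CHF 3.94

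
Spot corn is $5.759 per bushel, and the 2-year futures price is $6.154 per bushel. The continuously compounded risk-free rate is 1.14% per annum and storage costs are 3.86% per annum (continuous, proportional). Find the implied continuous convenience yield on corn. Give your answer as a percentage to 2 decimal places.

F = S·e^((r+u−y)T) ⇒ (r+u−y) = ln(F/S)/T
ln(6.154/5.759) = 0.066338; /T ⇒ 0.033169
y = r + u − ln(F/S)/T = 0.0114 + 0.0386 − 0.033169 = 0.016831
y = 1.68%

1.68%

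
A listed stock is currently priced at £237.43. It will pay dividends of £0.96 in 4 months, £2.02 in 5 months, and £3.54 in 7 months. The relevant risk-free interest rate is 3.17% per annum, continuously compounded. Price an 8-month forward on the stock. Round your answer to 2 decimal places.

£235.95

PV(dividends) I = 0.96·e^(−0.0317·4/12) + 2.02·e^(−0.0317·5/12) + 3.54·e^(−0.0317·7/12)
I = 0.9499 + 1.9935 + 3.4751 = 6.4185
F = (S − I)·e^(rT) = (237.43 − 6.4185) · e^(0.0317·8/12)
= 231.0115 · e^0.021133 = 231.0115 × 1.021358 = £235.95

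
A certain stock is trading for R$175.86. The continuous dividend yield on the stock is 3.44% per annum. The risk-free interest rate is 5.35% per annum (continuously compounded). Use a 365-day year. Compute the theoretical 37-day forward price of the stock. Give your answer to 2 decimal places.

R$176.20

F = S·e^((r − q)T) = 175.86 · e^((0.0535 − 0.0344) × 37/365)
= 175.86 · e^0.001936 = 175.86 × 1.001938
F = R$176.20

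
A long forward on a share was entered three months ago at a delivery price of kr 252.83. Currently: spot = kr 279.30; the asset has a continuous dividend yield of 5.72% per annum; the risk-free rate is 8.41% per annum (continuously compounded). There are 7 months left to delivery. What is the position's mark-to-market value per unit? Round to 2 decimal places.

kr 29.41

Current fair forward for the remaining 7 months: F = S·e^((r − q)·T), (r − q) = 0.0841 − 0.0572 = 0.0269
F = 279.30 · e^(0.0269 × 7/12) = 279.30 × 1.015815 = 283.7171
Value of long forward = (F − K)·e^(−rT) = (283.7171 − 252.83) · e^(−0.0841·7/12)
= 30.8871 × 0.952126 = 29.41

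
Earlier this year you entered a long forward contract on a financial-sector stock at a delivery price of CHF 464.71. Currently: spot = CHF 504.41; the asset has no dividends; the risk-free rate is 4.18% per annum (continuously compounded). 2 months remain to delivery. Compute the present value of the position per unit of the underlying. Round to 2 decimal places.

CHF 42.93

Current fair forward for the remaining 2 months: F = S·e^(r·T), r = 0.0418
F = 504.41 · e^(0.0418 × 2/12) = 504.41 × 1.006991 = 507.9363
Value of long forward = (F − K)·e^(−rT) = (507.9363 − 464.71) · e^(−0.0418·2/12)
= 43.2263 × 0.993058 = 42.93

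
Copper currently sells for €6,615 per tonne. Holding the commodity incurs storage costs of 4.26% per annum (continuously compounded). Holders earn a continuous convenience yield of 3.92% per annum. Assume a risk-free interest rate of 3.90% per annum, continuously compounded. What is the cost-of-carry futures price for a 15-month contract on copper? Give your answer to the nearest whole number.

€6,975 per tonne

Net carry = r + u − y = 0.0390 + 0.0426 − 0.0392 = 0.0424
F = S·e^((r+u−y)T) = 6615 · e^(0.0424 × 15/12) = 6615 · e^0.053000
= 6615 × 1.054430 = €6,975 per tonne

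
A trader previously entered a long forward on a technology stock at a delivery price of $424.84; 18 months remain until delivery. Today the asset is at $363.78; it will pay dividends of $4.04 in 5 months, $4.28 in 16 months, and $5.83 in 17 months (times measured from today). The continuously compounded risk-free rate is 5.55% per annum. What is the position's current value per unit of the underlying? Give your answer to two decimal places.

-$40.44

PV(remaining dividends) I = 4.04·e^(−0.0555·5/12) + 4.28·e^(−0.0555·16/12) + 5.83·e^(−0.0555·17/12) = 13.3115
Current forward F = (S − I)·e^(rT) = (363.78 − 13.3115)·e^(0.0555·18/12) = 350.4685 × 1.086813 = 380.8937
Value (long) = (F − K)·e^(−rT) = (380.8937 − 424.84) × 0.920121 = -40.4359
Value = -$40.44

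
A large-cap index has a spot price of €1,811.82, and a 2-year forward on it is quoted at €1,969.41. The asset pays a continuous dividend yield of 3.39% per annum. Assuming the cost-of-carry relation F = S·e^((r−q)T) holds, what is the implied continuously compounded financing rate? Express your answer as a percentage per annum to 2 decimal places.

7.56%

From F = S·e^((r−q)T): (r − q) = ln(F/S)/T
ln(1969.41/1811.82) = ln(1.086979) = 0.083402
(r − q) = 0.083402 / (2) = 0.041701
r = ln(F/S)/T + q = 0.041701 + 0.0339 = 0.075601
r = 7.56%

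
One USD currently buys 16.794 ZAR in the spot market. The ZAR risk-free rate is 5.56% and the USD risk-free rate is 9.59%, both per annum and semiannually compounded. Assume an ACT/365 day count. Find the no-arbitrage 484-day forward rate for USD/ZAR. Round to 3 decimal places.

15.951

By covered interest parity, F = S · (1+r_ZAR/2)^(2T) / (1+r_USD/2)^(2T)
= 16.794 × 1.075430 / 1.132255 = 16.794 × 0.949813
F = 15.951 ZAR per USD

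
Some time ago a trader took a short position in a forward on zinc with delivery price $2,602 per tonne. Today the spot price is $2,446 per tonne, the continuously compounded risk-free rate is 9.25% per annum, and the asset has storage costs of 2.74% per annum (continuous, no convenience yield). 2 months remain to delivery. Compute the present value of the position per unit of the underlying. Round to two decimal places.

Current fair forward for the remaining 2 months: F = S·e^((r + u)·T), (r + u) = 0.0925 + 0.0274 = 0.1199
F = 2446 · e^(0.1199 × 2/12) = 2446 × 1.02018434 = 2495.3709
Value of long forward = (F − K)·e^(−rT) = (2495.3709 − 2602) · e^(−0.0925·2/12)
= -106.6291 × 0.98470156 = -105.00
Short position value = −(long value) = $105.00

$105.00 per tonne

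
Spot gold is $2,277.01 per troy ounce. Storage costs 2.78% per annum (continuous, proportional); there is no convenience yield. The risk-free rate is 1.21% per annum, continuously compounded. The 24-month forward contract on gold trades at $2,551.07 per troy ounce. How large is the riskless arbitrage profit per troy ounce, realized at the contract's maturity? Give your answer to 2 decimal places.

$84.91 per troy ounce

Fair forward: F* = S·e^(carry·T), with carry = (r + u) = 0.0121 + 0.0278 = 0.0399
F* = 2277.01 · e^(0.0399 × 24/12) = 2277.01 · e^0.07980000 = 2277.01 × 1.08307043 = $2466.1622
Market $2551.07 > fair $2466.1622: forward overpriced → cash-and-carry (buy spot, short the forward).
At maturity, profit = |F_mkt − F*| = |2551.07 − 2466.1622| = $84.91 per troy ounce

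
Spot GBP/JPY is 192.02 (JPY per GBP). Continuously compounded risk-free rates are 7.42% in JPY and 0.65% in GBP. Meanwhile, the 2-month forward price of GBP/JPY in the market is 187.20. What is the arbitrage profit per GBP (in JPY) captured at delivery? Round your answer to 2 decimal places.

7.00 per GBP (in JPY)

Fair forward: F* = S·e^(carry·T), with carry = (r_JPY − r_GBP) = 0.0742 − 0.0065 = 0.0677
F* = 192.02 · e^(0.0677 × 2/12) = 192.02 · e^0.011283 = 192.02 × 1.011347 = 194.1989
Market 187.20 < fair 194.1989: forward underpriced → reverse cash-and-carry (short spot, go long the forward).
At maturity, profit = |F_mkt − F*| = |187.20 − 194.1989| = 7.00 per GBP (in JPY)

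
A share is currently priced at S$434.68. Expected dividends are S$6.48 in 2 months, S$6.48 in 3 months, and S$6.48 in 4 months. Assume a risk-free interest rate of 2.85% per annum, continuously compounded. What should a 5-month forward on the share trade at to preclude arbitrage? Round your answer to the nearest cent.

S$420.34

PV(dividends) I = 6.48·e^(−0.0285·2/12) + 6.48·e^(−0.0285·3/12) + 6.48·e^(−0.0285·4/12)
I = 6.4493 + 6.4340 + 6.4187 = 19.3020
F = (S − I)·e^(rT) = (434.68 − 19.3020) · e^(0.0285·5/12)
= 415.3780 · e^0.011875 = 415.3780 × 1.011946 = S$420.34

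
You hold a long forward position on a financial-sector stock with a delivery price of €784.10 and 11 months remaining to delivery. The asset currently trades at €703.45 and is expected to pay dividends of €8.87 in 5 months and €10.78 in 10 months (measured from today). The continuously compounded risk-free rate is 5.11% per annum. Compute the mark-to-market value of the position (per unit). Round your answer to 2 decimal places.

-€63.78

PV(remaining dividends) I = 8.87·e^(−0.0511·5/12) + 10.78·e^(−0.0511·10/12) = 19.0137
Current forward F = (S − I)·e^(rT) = (703.45 − 19.0137)·e^(0.0511·11/12) = 684.4363 × 1.047956 = 717.2591
Value (long) = (F − K)·e^(−rT) = (717.2591 − 784.10) × 0.954238 = -63.7821
Value = -€63.78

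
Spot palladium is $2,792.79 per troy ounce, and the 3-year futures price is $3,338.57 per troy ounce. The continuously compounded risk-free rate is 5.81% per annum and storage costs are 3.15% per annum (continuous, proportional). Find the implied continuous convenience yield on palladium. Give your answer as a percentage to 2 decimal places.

F = S·e^((r+u−y)T) ⇒ (r+u−y) = ln(F/S)/T
ln(3338.57/2792.79) = 0.178501; /T ⇒ 0.059500
y = r + u − ln(F/S)/T = 0.0581 + 0.0315 − 0.059500 = 0.030100
y = 3.01%

3.01%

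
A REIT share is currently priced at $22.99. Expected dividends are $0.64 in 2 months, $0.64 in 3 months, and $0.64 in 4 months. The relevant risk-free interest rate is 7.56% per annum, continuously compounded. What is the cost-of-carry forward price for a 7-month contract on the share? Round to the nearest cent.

PV(dividends) I = 0.64·e^(−0.0756·2/12) + 0.64·e^(−0.0756·3/12) + 0.64·e^(−0.0756·4/12)
I = 0.6320 + 0.6280 + 0.6241 = 1.8841
F = (S − I)·e^(rT) = (22.99 − 1.8841) · e^(0.0756·7/12)
= 21.1059 · e^0.044100 = 21.1059 × 1.045087 = $22.06

$22.06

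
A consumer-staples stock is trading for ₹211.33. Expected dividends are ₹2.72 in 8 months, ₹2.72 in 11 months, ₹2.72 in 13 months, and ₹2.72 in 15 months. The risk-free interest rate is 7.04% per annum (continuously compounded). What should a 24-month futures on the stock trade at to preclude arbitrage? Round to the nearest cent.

₹231.59

PV(dividends) I = 2.72·e^(−0.0704·8/12) + 2.72·e^(−0.0704·11/12) + 2.72·e^(−0.0704·13/12) + 2.72·e^(−0.0704·15/12)
I = 2.5953 + 2.5500 + 2.5203 + 2.4909 = 10.1565
F = (S − I)·e^(rT) = (211.33 − 10.1565) · e^(0.0704·24/12)
= 201.1735 · e^0.140800 = 201.1735 × 1.151194 = ₹231.59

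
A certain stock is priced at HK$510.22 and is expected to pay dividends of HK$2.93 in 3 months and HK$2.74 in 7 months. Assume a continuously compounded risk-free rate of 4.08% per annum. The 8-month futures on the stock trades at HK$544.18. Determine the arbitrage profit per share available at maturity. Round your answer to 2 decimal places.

PV(dividends) I = 2.93·e^(−0.0408·3/12) + 2.74·e^(−0.0408·7/12) = 5.5758
Fair futures F* = (S − I)·e^(rT) = (510.22 − 5.5758)·e^0.027200 = 504.6442 × 1.027573 = 518.5588
Market HK$544.18 > fair 518.5588: forward overpriced → cash-and-carry (borrow at r, buy the stock and collect the dividends, short the forward).
Profit at T = |F_mkt − F*| = |544.18 − 518.5588| = HK$25.62 per share

HK$25.62 per share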